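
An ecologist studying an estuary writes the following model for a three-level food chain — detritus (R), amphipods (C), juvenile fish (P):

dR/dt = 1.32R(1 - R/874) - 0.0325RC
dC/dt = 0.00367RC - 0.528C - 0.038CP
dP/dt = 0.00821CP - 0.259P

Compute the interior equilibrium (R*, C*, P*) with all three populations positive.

R* ≈ 195, C* ≈ 31.5, P* ≈ 4.95

From dP/dt = 0: 0.00821C* = 0.259, so C* = 31.5.
From dR/dt = 0: 1.32(1 - R*/874) = 0.0325·31.5, giving R* = 874·(1 - 0.777) = 195.
From dC/dt = 0: 0.00367·195 - 0.528 = 0.038P*, so P* = 0.188/0.038 = 4.95.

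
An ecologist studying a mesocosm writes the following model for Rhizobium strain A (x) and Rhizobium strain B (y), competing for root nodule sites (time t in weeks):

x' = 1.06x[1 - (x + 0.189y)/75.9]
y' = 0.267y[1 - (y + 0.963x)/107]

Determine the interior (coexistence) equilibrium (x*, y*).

Setting both brackets to zero gives the nullclines x + 0.189y = 75.9 and 0.963x + y = 107.
Substituting y = 107 - 0.963x into the first: x(1 - 0.189·0.963) = 75.9 - 0.189·107.
So x* = 55.7/0.818 = 68.1, and then y* = 107 - 0.963·68.1 = 41.5.

x* ≈ 68.1, y* ≈ 41.5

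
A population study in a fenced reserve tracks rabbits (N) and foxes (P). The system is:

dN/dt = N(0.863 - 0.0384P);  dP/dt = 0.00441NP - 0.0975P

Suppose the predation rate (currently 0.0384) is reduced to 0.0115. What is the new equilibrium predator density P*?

At the interior fixed point, setting dN/dt = 0 with N > 0 fixes P* = (prey growth rate)/(NP coefficient) — independent of the other coefficients.
With the change, P* = 0.863/0.0115 = 75; it rises from 22.5.

P* ≈ 75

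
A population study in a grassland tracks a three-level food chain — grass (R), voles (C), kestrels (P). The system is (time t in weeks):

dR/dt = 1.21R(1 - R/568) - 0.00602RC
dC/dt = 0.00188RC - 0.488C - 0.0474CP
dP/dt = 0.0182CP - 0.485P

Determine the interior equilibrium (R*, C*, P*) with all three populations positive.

R* ≈ 493, C* ≈ 26.6, P* ≈ 9.25

From dP/dt = 0: 0.0182C* = 0.485, so C* = 26.6.
From dR/dt = 0: 1.21(1 - R*/568) = 0.00602·26.6, giving R* = 568·(1 - 0.133) = 493.
From dC/dt = 0: 0.00188·493 - 0.488 = 0.0474P*, so P* = 0.438/0.0474 = 9.25.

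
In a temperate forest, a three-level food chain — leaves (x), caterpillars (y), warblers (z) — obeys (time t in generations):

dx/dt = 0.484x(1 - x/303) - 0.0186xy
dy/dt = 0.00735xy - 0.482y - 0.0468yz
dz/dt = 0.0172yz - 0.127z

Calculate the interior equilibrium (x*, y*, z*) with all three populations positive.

From dz/dt = 0: 0.0172y* = 0.127, so y* = 7.38.
From dx/dt = 0: 0.484(1 - x*/303) = 0.0186·7.38, giving x* = 303·(1 - 0.284) = 217.
From dy/dt = 0: 0.00735·217 - 0.482 = 0.0468z*, so z* = 1.11/0.0468 = 23.8.

x* ≈ 217, y* ≈ 7.38, z* ≈ 23.8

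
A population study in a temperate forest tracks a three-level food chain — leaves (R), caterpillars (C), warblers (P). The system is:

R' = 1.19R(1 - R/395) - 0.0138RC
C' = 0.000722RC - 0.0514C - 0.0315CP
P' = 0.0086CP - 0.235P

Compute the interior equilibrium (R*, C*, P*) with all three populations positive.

R* ≈ 270, C* ≈ 27.3, P* ≈ 4.55

From dP/dt = 0: 0.0086C* = 0.235, so C* = 27.3.
From dR/dt = 0: 1.19(1 - R*/395) = 0.0138·27.3, giving R* = 395·(1 - 0.317) = 270.
From dC/dt = 0: 0.000722·270 - 0.0514 = 0.0315P*, so P* = 0.143/0.0315 = 4.55.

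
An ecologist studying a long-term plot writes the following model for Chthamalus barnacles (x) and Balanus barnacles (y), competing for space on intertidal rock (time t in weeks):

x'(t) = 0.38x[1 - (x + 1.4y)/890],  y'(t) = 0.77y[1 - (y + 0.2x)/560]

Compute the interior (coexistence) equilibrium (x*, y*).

x* ≈ 147, y* ≈ 531

Setting both brackets to zero gives the nullclines x + 1.4y = 890 and 0.2x + y = 560.
Substituting y = 560 - 0.2x into the first: x(1 - 1.4·0.2) = 890 - 1.4·560.
So x* = 106/0.72 = 147, and then y* = 560 - 0.2·147 = 531.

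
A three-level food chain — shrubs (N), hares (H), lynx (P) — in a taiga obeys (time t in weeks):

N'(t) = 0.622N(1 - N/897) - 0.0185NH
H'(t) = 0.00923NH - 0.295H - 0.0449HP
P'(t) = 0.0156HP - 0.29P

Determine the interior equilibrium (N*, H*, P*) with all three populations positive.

From dP/dt = 0: 0.0156H* = 0.29, so H* = 18.6.
From dN/dt = 0: 0.622(1 - N*/897) = 0.0185·18.6, giving N* = 897·(1 - 0.553) = 401.
From dH/dt = 0: 0.00923·401 - 0.295 = 0.0449P*, so P* = 3.41/0.0449 = 75.9.

N* ≈ 401, H* ≈ 18.6, P* ≈ 75.9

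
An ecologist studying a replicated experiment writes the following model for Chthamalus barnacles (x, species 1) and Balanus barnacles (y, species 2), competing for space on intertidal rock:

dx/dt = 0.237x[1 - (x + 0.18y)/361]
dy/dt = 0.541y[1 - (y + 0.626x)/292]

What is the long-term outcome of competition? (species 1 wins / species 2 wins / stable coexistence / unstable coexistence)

stable coexistence

Compare the nullcline intercepts: K1/α12 = 361/0.18 = 2010 > K2 = 292; K2/α21 = 292/0.626 = 466 > K1 = 361.
Since both inequalities hold, each species can invade when rare, so the interior equilibrium is stable.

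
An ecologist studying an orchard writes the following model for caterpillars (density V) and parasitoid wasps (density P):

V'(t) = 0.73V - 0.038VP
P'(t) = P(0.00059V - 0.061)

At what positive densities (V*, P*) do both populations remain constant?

V* ≈ 103, P* ≈ 19.2

Set dP/dt = 0 with P > 0: 0.00059V - 0.061 = 0, so V* = 0.061/0.00059 = 103.
Set dV/dt = 0 with V > 0: 0.73 - 0.038P = 0, so P* = 0.73/0.038 = 19.2.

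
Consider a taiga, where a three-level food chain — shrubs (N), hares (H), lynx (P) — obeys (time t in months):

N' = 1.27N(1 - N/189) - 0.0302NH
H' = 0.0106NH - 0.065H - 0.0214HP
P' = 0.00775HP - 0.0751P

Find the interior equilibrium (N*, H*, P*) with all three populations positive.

From dP/dt = 0: 0.00775H* = 0.0751, so H* = 9.69.
From dN/dt = 0: 1.27(1 - N*/189) = 0.0302·9.69, giving N* = 189·(1 - 0.23) = 145.
From dH/dt = 0: 0.0106·145 - 0.065 = 0.0214P*, so P* = 1.48/0.0214 = 69.

N* ≈ 145, H* ≈ 9.69, P* ≈ 69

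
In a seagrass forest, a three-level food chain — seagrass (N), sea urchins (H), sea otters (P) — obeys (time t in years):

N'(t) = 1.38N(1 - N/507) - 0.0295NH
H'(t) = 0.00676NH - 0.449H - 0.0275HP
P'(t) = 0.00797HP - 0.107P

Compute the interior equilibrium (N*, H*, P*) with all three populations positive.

From dP/dt = 0: 0.00797H* = 0.107, so H* = 13.4.
From dN/dt = 0: 1.38(1 - N*/507) = 0.0295·13.4, giving N* = 507·(1 - 0.287) = 361.
From dH/dt = 0: 0.00676·361 - 0.449 = 0.0275P*, so P* = 1.99/0.0275 = 72.5.

N* ≈ 361, H* ≈ 13.4, P* ≈ 72.5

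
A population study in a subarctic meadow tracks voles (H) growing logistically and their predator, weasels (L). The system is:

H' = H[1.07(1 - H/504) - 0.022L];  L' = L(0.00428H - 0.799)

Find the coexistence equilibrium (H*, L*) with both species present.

From dL/dt = 0 with L > 0: 0.00428H* = 0.799, so H* = 187.
Substitute into dH/dt = 0: 1.07(1 - 187/504) = 0.022L*.
The bracket is 0.63, giving L* = 0.674/0.022 = 30.6.

H* ≈ 187, L* ≈ 30.6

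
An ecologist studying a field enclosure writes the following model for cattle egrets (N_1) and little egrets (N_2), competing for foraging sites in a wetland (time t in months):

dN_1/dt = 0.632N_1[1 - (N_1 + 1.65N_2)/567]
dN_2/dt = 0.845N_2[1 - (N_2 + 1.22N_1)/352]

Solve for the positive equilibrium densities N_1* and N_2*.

N_1* ≈ 13.6, N_2* ≈ 335

Setting both brackets to zero gives the nullclines N_1 + 1.65N_2 = 567 and 1.22N_1 + N_2 = 352.
Substituting N_2 = 352 - 1.22N_1 into the first: N_1(1 - 1.65·1.22) = 567 - 1.65·352.
So N_1* = -13.8/-1.01 = 13.6, and then N_2* = 352 - 1.22·13.6 = 335.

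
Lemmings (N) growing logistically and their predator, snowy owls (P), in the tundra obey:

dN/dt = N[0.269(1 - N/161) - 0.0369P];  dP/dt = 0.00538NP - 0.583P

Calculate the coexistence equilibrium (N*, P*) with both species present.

N* ≈ 108, P* ≈ 2.38

From dP/dt = 0 with P > 0: 0.00538N* = 0.583, so N* = 108.
Substitute into dN/dt = 0: 0.269(1 - 108/161) = 0.0369P*.
The bracket is 0.327, giving P* = 0.0879/0.0369 = 2.38.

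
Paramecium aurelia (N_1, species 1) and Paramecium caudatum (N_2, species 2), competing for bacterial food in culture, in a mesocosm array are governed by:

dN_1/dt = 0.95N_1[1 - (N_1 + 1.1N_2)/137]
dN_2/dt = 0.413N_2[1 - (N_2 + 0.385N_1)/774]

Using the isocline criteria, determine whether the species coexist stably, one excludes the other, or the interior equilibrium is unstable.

Compare the nullcline intercepts: K1/α12 = 137/1.1 = 125 < K2 = 774; K2/α21 = 774/0.385 = 2010 > K1 = 137.
Since the inequalities point opposite ways, species 2 can invade but species 1 cannot.

species 2 excludes species 1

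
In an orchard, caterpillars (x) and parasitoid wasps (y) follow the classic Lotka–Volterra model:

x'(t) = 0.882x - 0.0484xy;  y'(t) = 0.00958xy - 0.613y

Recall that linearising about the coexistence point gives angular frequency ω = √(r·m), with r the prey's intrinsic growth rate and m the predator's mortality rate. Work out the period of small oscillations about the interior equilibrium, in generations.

Here r = 0.882 and m = 0.613, so r·m = 0.541.
ω = √0.541 = 0.735 per generation, hence T = 2π/ω ≈ 8.55 generations.

T ≈ 8.55 generations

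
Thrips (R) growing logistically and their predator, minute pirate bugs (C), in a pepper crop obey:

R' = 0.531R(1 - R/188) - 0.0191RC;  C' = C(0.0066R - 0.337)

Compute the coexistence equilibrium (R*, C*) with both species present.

R* ≈ 51.1, C* ≈ 20.3

From dC/dt = 0 with C > 0: 0.0066R* = 0.337, so R* = 51.1.
Substitute into dR/dt = 0: 0.531(1 - 51.1/188) = 0.0191C*.
The bracket is 0.728, giving C* = 0.387/0.0191 = 20.3.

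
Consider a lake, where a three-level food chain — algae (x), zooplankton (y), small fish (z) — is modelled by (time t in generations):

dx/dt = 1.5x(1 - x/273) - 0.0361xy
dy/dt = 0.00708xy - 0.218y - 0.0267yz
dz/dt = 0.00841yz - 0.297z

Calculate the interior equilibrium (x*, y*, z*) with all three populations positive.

x* ≈ 41, y* ≈ 35.3, z* ≈ 2.7

From dz/dt = 0: 0.00841y* = 0.297, so y* = 35.3.
From dx/dt = 0: 1.5(1 - x*/273) = 0.0361·35.3, giving x* = 273·(1 - 0.85) = 41.
From dy/dt = 0: 0.00708·41 - 0.218 = 0.0267z*, so z* = 0.0721/0.0267 = 2.7.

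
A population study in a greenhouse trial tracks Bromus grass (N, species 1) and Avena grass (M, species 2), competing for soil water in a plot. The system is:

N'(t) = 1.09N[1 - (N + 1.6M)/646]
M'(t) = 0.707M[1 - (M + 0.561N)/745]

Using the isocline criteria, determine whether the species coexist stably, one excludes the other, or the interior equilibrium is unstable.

species 2 excludes species 1

Compare the nullcline intercepts: K1/α12 = 646/1.6 = 404 < K2 = 745; K2/α21 = 745/0.561 = 1330 > K1 = 646.
Since the inequalities point opposite ways, species 2 can invade but species 1 cannot.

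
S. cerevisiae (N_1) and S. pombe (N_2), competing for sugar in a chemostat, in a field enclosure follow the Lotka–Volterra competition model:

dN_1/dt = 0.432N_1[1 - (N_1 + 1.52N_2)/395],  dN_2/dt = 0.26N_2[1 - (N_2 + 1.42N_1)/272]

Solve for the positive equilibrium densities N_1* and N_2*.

Setting both brackets to zero gives the nullclines N_1 + 1.52N_2 = 395 and 1.42N_1 + N_2 = 272.
Substituting N_2 = 272 - 1.42N_1 into the first: N_1(1 - 1.52·1.42) = 395 - 1.52·272.
So N_1* = -18.4/-1.16 = 15.9, and then N_2* = 272 - 1.42·15.9 = 249.

N_1* ≈ 15.9, N_2* ≈ 249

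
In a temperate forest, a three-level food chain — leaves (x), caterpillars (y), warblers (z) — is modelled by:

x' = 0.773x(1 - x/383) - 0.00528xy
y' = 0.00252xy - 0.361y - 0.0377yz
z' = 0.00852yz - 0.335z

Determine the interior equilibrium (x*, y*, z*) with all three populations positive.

x* ≈ 280, y* ≈ 39.3, z* ≈ 9.15

From dz/dt = 0: 0.00852y* = 0.335, so y* = 39.3.
From dx/dt = 0: 0.773(1 - x*/383) = 0.00528·39.3, giving x* = 383·(1 - 0.269) = 280.
From dy/dt = 0: 0.00252·280 - 0.361 = 0.0377z*, so z* = 0.345/0.0377 = 9.15.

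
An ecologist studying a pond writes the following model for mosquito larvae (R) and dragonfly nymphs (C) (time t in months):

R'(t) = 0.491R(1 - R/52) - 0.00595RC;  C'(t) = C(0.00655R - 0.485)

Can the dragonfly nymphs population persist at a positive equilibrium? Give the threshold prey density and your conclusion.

Threshold R = 74; K < 74, so no, the predator goes extinct.

The predator equation gives dC/dt > 0 only when R > 0.485/0.00655 = 74.
Without the predator, R → K = 52. Since 52 < 74, the predator cannot invade.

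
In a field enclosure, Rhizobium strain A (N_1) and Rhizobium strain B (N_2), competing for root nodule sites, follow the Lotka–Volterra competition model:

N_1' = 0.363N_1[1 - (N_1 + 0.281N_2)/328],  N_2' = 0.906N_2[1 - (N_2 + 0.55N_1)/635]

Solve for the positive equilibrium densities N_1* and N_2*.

Setting both brackets to zero gives the nullclines N_1 + 0.281N_2 = 328 and 0.55N_1 + N_2 = 635.
Substituting N_2 = 635 - 0.55N_1 into the first: N_1(1 - 0.281·0.55) = 328 - 0.281·635.
So N_1* = 150/0.845 = 177, and then N_2* = 635 - 0.55·177 = 538.

N_1* ≈ 177, N_2* ≈ 538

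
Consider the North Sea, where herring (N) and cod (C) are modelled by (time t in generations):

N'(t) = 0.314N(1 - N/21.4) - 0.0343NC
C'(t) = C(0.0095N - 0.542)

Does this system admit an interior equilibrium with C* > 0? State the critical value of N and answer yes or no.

The predator equation gives dC/dt > 0 only when N > 0.542/0.0095 = 57.1.
Without the predator, N → K = 21.4. Since 21.4 < 57.1, the predator cannot invade.

Threshold N = 57.1; K < 57.1, so no, the predator goes extinct.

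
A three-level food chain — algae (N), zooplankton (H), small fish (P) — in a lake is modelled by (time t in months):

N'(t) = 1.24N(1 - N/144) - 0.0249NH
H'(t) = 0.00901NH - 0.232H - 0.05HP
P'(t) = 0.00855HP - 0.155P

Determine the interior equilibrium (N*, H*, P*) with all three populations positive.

N* ≈ 91.6, H* ≈ 18.1, P* ≈ 11.9

From dP/dt = 0: 0.00855H* = 0.155, so H* = 18.1.
From dN/dt = 0: 1.24(1 - N*/144) = 0.0249·18.1, giving N* = 144·(1 - 0.364) = 91.6.
From dH/dt = 0: 0.00901·91.6 - 0.232 = 0.05P*, so P* = 0.593/0.05 = 11.9.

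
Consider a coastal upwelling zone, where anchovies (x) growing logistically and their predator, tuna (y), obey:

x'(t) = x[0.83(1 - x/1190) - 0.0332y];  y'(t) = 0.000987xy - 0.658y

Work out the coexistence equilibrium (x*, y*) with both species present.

x* ≈ 667, y* ≈ 11

From dy/dt = 0 with y > 0: 0.000987x* = 0.658, so x* = 667.
Substitute into dx/dt = 0: 0.83(1 - 667/1190) = 0.0332y*.
The bracket is 0.44, giving y* = 0.365/0.0332 = 11.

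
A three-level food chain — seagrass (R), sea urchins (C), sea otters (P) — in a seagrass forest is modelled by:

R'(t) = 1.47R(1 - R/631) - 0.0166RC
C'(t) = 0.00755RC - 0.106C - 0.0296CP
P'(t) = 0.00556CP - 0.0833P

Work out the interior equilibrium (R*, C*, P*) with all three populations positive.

From dP/dt = 0: 0.00556C* = 0.0833, so C* = 15.
From dR/dt = 0: 1.47(1 - R*/631) = 0.0166·15, giving R* = 631·(1 - 0.169) = 524.
From dC/dt = 0: 0.00755·524 - 0.106 = 0.0296P*, so P* = 3.85/0.0296 = 130.

R* ≈ 524, C* ≈ 15, P* ≈ 130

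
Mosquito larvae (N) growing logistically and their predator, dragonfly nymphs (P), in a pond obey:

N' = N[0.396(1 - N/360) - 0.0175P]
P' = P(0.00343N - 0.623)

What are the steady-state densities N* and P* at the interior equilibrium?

N* ≈ 182, P* ≈ 11.2

From dP/dt = 0 with P > 0: 0.00343N* = 0.623, so N* = 182.
Substitute into dN/dt = 0: 0.396(1 - 182/360) = 0.0175P*.
The bracket is 0.495, giving P* = 0.196/0.0175 = 11.2.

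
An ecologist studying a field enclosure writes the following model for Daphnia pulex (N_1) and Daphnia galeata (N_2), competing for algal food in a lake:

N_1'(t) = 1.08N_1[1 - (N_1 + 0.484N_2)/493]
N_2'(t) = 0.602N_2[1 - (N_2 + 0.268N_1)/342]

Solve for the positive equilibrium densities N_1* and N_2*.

N_1* ≈ 376, N_2* ≈ 241

Setting both brackets to zero gives the nullclines N_1 + 0.484N_2 = 493 and 0.268N_1 + N_2 = 342.
Substituting N_2 = 342 - 0.268N_1 into the first: N_1(1 - 0.484·0.268) = 493 - 0.484·342.
So N_1* = 327/0.87 = 376, and then N_2* = 342 - 0.268·376 = 241.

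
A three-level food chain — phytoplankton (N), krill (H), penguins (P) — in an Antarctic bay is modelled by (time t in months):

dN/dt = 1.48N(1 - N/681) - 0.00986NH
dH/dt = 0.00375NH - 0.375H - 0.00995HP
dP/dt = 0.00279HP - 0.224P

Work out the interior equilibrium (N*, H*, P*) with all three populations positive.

N* ≈ 317, H* ≈ 80.3, P* ≈ 81.7

From dP/dt = 0: 0.00279H* = 0.224, so H* = 80.3.
From dN/dt = 0: 1.48(1 - N*/681) = 0.00986·80.3, giving N* = 681·(1 - 0.535) = 317.
From dH/dt = 0: 0.00375·317 - 0.375 = 0.00995P*, so P* = 0.813/0.00995 = 81.7.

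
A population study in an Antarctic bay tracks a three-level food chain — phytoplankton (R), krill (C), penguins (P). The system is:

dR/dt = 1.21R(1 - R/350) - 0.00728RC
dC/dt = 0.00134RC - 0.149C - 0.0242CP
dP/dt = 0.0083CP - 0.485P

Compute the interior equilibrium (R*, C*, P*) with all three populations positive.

R* ≈ 227, C* ≈ 58.4, P* ≈ 6.41

From dP/dt = 0: 0.0083C* = 0.485, so C* = 58.4.
From dR/dt = 0: 1.21(1 - R*/350) = 0.00728·58.4, giving R* = 350·(1 - 0.352) = 227.
From dC/dt = 0: 0.00134·227 - 0.149 = 0.0242P*, so P* = 0.155/0.0242 = 6.41.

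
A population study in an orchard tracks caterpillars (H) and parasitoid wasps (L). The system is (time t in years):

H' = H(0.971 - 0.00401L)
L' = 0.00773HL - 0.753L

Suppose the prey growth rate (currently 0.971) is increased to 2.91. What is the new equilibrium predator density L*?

L* ≈ 726

At the interior fixed point, setting dH/dt = 0 with H > 0 fixes L* = (prey growth rate)/(HL coefficient) — independent of the other coefficients.
With the change, L* = 2.91/0.00401 = 726; it rises from 242.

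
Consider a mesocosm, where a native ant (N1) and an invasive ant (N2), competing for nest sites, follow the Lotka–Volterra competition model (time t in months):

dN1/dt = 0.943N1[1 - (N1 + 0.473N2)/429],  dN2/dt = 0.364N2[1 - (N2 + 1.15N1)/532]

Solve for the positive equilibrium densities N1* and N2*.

Setting both brackets to zero gives the nullclines N1 + 0.473N2 = 429 and 1.15N1 + N2 = 532.
Substituting N2 = 532 - 1.15N1 into the first: N1(1 - 0.473·1.15) = 429 - 0.473·532.
So N1* = 177/0.456 = 389, and then N2* = 532 - 1.15·389 = 84.7.

N1* ≈ 389, N2* ≈ 84.7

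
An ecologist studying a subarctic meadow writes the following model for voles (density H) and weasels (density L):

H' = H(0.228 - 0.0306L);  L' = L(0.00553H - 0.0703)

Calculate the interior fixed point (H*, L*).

H* ≈ 12.7, L* ≈ 7.45

Set dL/dt = 0 with L > 0: 0.00553H - 0.0703 = 0, so H* = 0.0703/0.00553 = 12.7.
Set dH/dt = 0 with H > 0: 0.228 - 0.0306L = 0, so L* = 0.228/0.0306 = 7.45.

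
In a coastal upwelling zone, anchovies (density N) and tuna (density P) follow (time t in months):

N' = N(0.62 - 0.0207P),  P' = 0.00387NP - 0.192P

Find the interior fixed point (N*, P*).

Set dP/dt = 0 with P > 0: 0.00387N - 0.192 = 0, so N* = 0.192/0.00387 = 49.6.
Set dN/dt = 0 with N > 0: 0.62 - 0.0207P = 0, so P* = 0.62/0.0207 = 30.

N* ≈ 49.6, P* ≈ 30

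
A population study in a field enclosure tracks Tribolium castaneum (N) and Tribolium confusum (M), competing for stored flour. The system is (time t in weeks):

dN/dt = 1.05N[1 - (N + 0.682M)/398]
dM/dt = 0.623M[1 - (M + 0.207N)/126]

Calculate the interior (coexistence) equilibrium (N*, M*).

Setting both brackets to zero gives the nullclines N + 0.682M = 398 and 0.207N + M = 126.
Substituting M = 126 - 0.207N into the first: N(1 - 0.682·0.207) = 398 - 0.682·126.
So N* = 312/0.859 = 363, and then M* = 126 - 0.207·363 = 50.8.

N* ≈ 363, M* ≈ 50.8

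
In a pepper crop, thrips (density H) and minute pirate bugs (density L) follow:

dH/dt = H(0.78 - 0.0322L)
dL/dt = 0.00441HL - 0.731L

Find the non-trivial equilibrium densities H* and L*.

Set dL/dt = 0 with L > 0: 0.00441H - 0.731 = 0, so H* = 0.731/0.00441 = 166.
Set dH/dt = 0 with H > 0: 0.78 - 0.0322L = 0, so L* = 0.78/0.0322 = 24.2.

H* ≈ 166, L* ≈ 24.2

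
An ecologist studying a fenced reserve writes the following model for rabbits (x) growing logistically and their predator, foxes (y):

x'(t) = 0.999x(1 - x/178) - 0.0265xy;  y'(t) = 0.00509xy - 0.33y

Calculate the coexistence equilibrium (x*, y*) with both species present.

x* ≈ 64.8, y* ≈ 24

From dy/dt = 0 with y > 0: 0.00509x* = 0.33, so x* = 64.8.
Substitute into dx/dt = 0: 0.999(1 - 64.8/178) = 0.0265y*.
The bracket is 0.636, giving y* = 0.635/0.0265 = 24.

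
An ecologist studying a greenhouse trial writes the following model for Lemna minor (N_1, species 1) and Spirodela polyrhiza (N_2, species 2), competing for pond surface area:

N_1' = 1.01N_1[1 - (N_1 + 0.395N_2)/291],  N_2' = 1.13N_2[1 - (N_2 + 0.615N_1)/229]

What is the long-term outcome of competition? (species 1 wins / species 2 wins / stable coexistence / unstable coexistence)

Compare the nullcline intercepts: K1/α12 = 291/0.395 = 737 > K2 = 229; K2/α21 = 229/0.615 = 372 > K1 = 291.
Since both inequalities hold, each species can invade when rare, so the interior equilibrium is stable.

stable coexistence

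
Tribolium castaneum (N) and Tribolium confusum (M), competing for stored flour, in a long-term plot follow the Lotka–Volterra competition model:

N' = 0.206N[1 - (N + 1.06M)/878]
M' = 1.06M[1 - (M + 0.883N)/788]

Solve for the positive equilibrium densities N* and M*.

Setting both brackets to zero gives the nullclines N + 1.06M = 878 and 0.883N + M = 788.
Substituting M = 788 - 0.883N into the first: N(1 - 1.06·0.883) = 878 - 1.06·788.
So N* = 42.7/0.064 = 667, and then M* = 788 - 0.883·667 = 199.

N* ≈ 667, M* ≈ 199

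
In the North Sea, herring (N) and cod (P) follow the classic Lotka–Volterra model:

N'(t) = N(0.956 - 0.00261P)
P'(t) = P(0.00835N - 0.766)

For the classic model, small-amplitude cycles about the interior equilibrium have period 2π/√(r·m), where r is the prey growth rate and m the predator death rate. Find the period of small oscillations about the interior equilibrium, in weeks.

Here r = 0.956 and m = 0.766, so r·m = 0.732.
ω = √0.732 = 0.856 per week, hence T = 2π/ω ≈ 7.34 weeks.

T ≈ 7.34 weeks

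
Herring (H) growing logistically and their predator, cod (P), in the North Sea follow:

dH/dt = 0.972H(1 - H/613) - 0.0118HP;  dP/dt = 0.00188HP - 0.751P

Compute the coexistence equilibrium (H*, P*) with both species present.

H* ≈ 399, P* ≈ 28.7

From dP/dt = 0 with P > 0: 0.00188H* = 0.751, so H* = 399.
Substitute into dH/dt = 0: 0.972(1 - 399/613) = 0.0118P*.
The bracket is 0.348, giving P* = 0.339/0.0118 = 28.7.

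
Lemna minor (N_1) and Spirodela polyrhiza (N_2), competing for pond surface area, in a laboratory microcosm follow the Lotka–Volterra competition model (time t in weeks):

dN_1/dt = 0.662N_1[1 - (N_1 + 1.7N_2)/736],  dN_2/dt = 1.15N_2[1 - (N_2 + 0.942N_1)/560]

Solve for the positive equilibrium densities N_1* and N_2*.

N_1* ≈ 359, N_2* ≈ 222

Setting both brackets to zero gives the nullclines N_1 + 1.7N_2 = 736 and 0.942N_1 + N_2 = 560.
Substituting N_2 = 560 - 0.942N_1 into the first: N_1(1 - 1.7·0.942) = 736 - 1.7·560.
So N_1* = -216/-0.601 = 359, and then N_2* = 560 - 0.942·359 = 222.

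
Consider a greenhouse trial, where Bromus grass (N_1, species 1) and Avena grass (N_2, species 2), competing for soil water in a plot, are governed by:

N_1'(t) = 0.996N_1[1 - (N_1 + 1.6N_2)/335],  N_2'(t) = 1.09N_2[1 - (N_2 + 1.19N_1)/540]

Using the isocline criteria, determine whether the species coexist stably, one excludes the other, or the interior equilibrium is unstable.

species 2 excludes species 1

Compare the nullcline intercepts: K1/α12 = 335/1.6 = 209 < K2 = 540; K2/α21 = 540/1.19 = 454 > K1 = 335.
Since the inequalities point opposite ways, species 2 can invade but species 1 cannot.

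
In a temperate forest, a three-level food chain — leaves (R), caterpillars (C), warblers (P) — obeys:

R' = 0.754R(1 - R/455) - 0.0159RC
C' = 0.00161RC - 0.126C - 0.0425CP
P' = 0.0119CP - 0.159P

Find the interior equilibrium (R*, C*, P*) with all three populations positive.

R* ≈ 327, C* ≈ 13.4, P* ≈ 9.42

From dP/dt = 0: 0.0119C* = 0.159, so C* = 13.4.
From dR/dt = 0: 0.754(1 - R*/455) = 0.0159·13.4, giving R* = 455·(1 - 0.282) = 327.
From dC/dt = 0: 0.00161·327 - 0.126 = 0.0425P*, so P* = 0.4/0.0425 = 9.42.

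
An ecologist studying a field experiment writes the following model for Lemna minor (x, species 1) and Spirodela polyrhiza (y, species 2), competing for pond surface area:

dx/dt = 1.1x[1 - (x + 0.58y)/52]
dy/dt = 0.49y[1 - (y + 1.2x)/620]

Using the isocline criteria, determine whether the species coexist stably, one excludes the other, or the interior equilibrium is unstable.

species 2 excludes species 1

Compare the nullcline intercepts: K1/α12 = 52/0.58 = 89.7 < K2 = 620; K2/α21 = 620/1.2 = 517 > K1 = 52.
Since the inequalities point opposite ways, species 2 can invade but species 1 cannot.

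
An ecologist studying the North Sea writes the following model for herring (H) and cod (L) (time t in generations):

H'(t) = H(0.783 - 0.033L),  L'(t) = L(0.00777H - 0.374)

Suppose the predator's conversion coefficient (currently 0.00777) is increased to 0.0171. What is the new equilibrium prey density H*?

H* ≈ 21.9

At the interior fixed point, setting dL/dt = 0 with L > 0 fixes H* = (predator death rate)/(HL coefficient) — independent of the other coefficients.
With the change, H* = 0.374/0.0171 = 21.9; it falls from 48.1.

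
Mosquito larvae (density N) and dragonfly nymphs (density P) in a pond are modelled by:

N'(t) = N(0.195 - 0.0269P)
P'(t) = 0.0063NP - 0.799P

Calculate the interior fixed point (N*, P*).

N* ≈ 127, P* ≈ 7.25

Set dP/dt = 0 with P > 0: 0.0063N - 0.799 = 0, so N* = 0.799/0.0063 = 127.
Set dN/dt = 0 with N > 0: 0.195 - 0.0269P = 0, so P* = 0.195/0.0269 = 7.25.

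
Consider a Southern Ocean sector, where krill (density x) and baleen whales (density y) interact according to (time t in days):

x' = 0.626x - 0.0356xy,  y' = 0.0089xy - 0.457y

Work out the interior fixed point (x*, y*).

Set dy/dt = 0 with y > 0: 0.0089x - 0.457 = 0, so x* = 0.457/0.0089 = 51.3.
Set dx/dt = 0 with x > 0: 0.626 - 0.0356y = 0, so y* = 0.626/0.0356 = 17.6.

x* ≈ 51.3, y* ≈ 17.6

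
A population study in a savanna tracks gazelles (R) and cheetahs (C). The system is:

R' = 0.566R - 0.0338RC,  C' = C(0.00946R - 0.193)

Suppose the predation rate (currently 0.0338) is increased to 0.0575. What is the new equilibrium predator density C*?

C* ≈ 9.84

At the interior fixed point, setting dR/dt = 0 with R > 0 fixes C* = (prey growth rate)/(RC coefficient) — independent of the other coefficients.
With the change, C* = 0.566/0.0575 = 9.84; it falls from 16.7.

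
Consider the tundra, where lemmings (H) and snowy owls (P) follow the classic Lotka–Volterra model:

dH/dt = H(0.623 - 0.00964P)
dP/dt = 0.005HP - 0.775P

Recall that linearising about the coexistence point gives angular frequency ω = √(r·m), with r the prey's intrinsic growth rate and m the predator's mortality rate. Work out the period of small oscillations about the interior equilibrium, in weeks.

Here r = 0.623 and m = 0.775, so r·m = 0.483.
ω = √0.483 = 0.695 per week, hence T = 2π/ω ≈ 9.04 weeks.

T ≈ 9.04 weeks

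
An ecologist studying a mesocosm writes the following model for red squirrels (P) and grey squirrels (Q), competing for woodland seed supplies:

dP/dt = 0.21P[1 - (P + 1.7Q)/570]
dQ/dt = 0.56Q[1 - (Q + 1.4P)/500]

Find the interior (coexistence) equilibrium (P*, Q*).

Setting both brackets to zero gives the nullclines P + 1.7Q = 570 and 1.4P + Q = 500.
Substituting Q = 500 - 1.4P into the first: P(1 - 1.7·1.4) = 570 - 1.7·500.
So P* = -280/-1.38 = 203, and then Q* = 500 - 1.4·203 = 216.

P* ≈ 203, Q* ≈ 216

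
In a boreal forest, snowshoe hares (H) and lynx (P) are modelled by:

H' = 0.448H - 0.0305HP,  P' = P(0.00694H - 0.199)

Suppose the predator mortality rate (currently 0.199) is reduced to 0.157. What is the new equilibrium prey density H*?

At the interior fixed point, setting dP/dt = 0 with P > 0 fixes H* = (predator death rate)/(HP coefficient) — independent of the other coefficients.
With the change, H* = 0.157/0.00694 = 22.6; it falls from 28.7.

H* ≈ 22.6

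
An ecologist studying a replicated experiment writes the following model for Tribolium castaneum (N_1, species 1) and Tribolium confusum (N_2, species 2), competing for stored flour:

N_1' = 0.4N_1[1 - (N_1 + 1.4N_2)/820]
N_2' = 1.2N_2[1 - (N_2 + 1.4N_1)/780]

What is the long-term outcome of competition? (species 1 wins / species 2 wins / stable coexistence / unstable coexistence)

unstable coexistence (outcome depends on initial conditions)

Compare the nullcline intercepts: K1/α12 = 820/1.4 = 586 < K2 = 780; K2/α21 = 780/1.4 = 557 < K1 = 820.
Since both are reversed, neither can invade when rare; the interior point is a saddle.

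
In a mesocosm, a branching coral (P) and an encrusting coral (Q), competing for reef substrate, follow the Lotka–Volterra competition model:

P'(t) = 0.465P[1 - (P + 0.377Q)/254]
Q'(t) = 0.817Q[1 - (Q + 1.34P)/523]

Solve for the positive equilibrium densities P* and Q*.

Setting both brackets to zero gives the nullclines P + 0.377Q = 254 and 1.34P + Q = 523.
Substituting Q = 523 - 1.34P into the first: P(1 - 0.377·1.34) = 254 - 0.377·523.
So P* = 56.8/0.495 = 115, and then Q* = 523 - 1.34·115 = 369.

P* ≈ 115, Q* ≈ 369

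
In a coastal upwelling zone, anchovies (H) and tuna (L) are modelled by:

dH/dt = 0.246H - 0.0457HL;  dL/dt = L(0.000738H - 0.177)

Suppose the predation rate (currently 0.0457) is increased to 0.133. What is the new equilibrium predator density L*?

At the interior fixed point, setting dH/dt = 0 with H > 0 fixes L* = (prey growth rate)/(HL coefficient) — independent of the other coefficients.
With the change, L* = 0.246/0.133 = 1.85; it falls from 5.38.

L* ≈ 1.85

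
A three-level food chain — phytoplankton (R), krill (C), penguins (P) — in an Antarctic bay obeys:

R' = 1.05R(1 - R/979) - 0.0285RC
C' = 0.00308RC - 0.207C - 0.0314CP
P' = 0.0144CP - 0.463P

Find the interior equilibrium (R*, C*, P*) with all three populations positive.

From dP/dt = 0: 0.0144C* = 0.463, so C* = 32.2.
From dR/dt = 0: 1.05(1 - R*/979) = 0.0285·32.2, giving R* = 979·(1 - 0.873) = 125.
From dC/dt = 0: 0.00308·125 - 0.207 = 0.0314P*, so P* = 0.177/0.0314 = 5.63.

R* ≈ 125, C* ≈ 32.2, P* ≈ 5.63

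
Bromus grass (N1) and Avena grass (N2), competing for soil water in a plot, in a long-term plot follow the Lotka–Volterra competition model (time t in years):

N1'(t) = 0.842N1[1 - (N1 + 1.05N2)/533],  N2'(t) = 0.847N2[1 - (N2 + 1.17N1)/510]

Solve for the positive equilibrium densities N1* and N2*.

Setting both brackets to zero gives the nullclines N1 + 1.05N2 = 533 and 1.17N1 + N2 = 510.
Substituting N2 = 510 - 1.17N1 into the first: N1(1 - 1.05·1.17) = 533 - 1.05·510.
So N1* = -2.5/-0.228 = 10.9, and then N2* = 510 - 1.17·10.9 = 497.

N1* ≈ 10.9, N2* ≈ 497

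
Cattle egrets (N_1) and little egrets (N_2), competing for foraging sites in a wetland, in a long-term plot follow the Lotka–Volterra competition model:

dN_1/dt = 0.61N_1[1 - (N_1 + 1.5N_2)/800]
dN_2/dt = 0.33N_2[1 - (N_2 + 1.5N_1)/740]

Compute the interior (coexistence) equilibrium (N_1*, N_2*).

N_1* ≈ 248, N_2* ≈ 368

Setting both brackets to zero gives the nullclines N_1 + 1.5N_2 = 800 and 1.5N_1 + N_2 = 740.
Substituting N_2 = 740 - 1.5N_1 into the first: N_1(1 - 1.5·1.5) = 800 - 1.5·740.
So N_1* = -310/-1.25 = 248, and then N_2* = 740 - 1.5·248 = 368.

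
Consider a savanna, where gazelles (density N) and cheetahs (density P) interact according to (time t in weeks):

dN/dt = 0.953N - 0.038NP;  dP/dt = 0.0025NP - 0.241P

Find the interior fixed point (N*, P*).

Set dP/dt = 0 with P > 0: 0.0025N - 0.241 = 0, so N* = 0.241/0.0025 = 96.4.
Set dN/dt = 0 with N > 0: 0.953 - 0.038P = 0, so P* = 0.953/0.038 = 25.1.

N* ≈ 96.4, P* ≈ 25.1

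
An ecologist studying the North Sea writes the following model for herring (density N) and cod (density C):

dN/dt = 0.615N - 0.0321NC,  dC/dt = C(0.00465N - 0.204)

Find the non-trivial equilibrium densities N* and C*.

Set dC/dt = 0 with C > 0: 0.00465N - 0.204 = 0, so N* = 0.204/0.00465 = 43.9.
Set dN/dt = 0 with N > 0: 0.615 - 0.0321C = 0, so C* = 0.615/0.0321 = 19.2.

N* ≈ 43.9, C* ≈ 19.2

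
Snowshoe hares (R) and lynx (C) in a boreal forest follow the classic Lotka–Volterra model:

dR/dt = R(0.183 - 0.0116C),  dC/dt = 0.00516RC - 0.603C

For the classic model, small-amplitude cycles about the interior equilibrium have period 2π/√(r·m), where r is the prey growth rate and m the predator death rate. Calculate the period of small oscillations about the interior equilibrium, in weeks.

Here r = 0.183 and m = 0.603, so r·m = 0.11.
ω = √0.11 = 0.332 per week, hence T = 2π/ω ≈ 18.9 weeks.

T ≈ 18.9 weeks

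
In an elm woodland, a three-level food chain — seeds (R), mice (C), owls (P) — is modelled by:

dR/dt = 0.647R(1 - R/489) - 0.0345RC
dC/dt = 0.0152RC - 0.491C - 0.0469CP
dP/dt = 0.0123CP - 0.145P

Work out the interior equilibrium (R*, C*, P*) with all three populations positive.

R* ≈ 182, C* ≈ 11.8, P* ≈ 48.4

From dP/dt = 0: 0.0123C* = 0.145, so C* = 11.8.
From dR/dt = 0: 0.647(1 - R*/489) = 0.0345·11.8, giving R* = 489·(1 - 0.629) = 182.
From dC/dt = 0: 0.0152·182 - 0.491 = 0.0469P*, so P* = 2.27/0.0469 = 48.4.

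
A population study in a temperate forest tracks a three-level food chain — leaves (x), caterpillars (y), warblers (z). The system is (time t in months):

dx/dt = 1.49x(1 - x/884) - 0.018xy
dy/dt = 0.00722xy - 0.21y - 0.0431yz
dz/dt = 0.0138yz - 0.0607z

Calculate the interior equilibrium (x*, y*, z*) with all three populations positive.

x* ≈ 837, y* ≈ 4.4, z* ≈ 135

From dz/dt = 0: 0.0138y* = 0.0607, so y* = 4.4.
From dx/dt = 0: 1.49(1 - x*/884) = 0.018·4.4, giving x* = 884·(1 - 0.0531) = 837.
From dy/dt = 0: 0.00722·837 - 0.21 = 0.0431z*, so z* = 5.83/0.0431 = 135.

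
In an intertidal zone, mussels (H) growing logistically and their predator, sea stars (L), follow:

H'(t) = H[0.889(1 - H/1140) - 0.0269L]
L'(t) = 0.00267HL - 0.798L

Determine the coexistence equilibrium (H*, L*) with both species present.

H* ≈ 299, L* ≈ 24.4

From dL/dt = 0 with L > 0: 0.00267H* = 0.798, so H* = 299.
Substitute into dH/dt = 0: 0.889(1 - 299/1140) = 0.0269L*.
The bracket is 0.738, giving L* = 0.656/0.0269 = 24.4.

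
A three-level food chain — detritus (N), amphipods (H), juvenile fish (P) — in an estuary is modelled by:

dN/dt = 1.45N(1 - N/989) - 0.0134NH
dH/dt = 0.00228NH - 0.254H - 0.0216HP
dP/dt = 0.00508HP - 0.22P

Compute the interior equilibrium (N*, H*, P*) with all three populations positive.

From dP/dt = 0: 0.00508H* = 0.22, so H* = 43.3.
From dN/dt = 0: 1.45(1 - N*/989) = 0.0134·43.3, giving N* = 989·(1 - 0.4) = 593.
From dH/dt = 0: 0.00228·593 - 0.254 = 0.0216P*, so P* = 1.1/0.0216 = 50.9.

N* ≈ 593, H* ≈ 43.3, P* ≈ 50.9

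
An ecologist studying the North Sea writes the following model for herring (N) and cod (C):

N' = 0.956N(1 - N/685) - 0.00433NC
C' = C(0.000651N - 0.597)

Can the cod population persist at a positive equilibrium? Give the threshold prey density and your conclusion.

The predator equation gives dC/dt > 0 only when N > 0.597/0.000651 = 917.
Without the predator, N → K = 685. Since 685 < 917, the predator cannot invade.

Threshold N = 917; K < 917, so no, the predator goes extinct.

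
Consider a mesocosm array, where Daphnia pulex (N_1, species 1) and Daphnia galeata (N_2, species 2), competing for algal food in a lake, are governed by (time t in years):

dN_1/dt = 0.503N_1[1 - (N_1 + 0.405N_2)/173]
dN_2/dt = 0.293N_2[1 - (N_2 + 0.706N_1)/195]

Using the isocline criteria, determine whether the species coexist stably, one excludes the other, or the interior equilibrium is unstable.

stable coexistence

Compare the nullcline intercepts: K1/α12 = 173/0.405 = 427 > K2 = 195; K2/α21 = 195/0.706 = 276 > K1 = 173.
Since both inequalities hold, each species can invade when rare, so the interior equilibrium is stable.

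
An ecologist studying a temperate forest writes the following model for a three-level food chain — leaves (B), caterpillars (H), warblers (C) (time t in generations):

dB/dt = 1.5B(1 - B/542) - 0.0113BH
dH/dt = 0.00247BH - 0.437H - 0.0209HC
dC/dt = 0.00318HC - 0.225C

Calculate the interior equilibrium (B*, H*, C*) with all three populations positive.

From dC/dt = 0: 0.00318H* = 0.225, so H* = 70.8.
From dB/dt = 0: 1.5(1 - B*/542) = 0.0113·70.8, giving B* = 542·(1 - 0.533) = 253.
From dH/dt = 0: 0.00247·253 - 0.437 = 0.0209C*, so C* = 0.188/0.0209 = 9.

B* ≈ 253, H* ≈ 70.8, C* ≈ 9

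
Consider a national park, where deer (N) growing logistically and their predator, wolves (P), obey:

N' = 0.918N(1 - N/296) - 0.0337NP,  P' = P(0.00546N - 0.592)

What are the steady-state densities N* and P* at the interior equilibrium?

N* ≈ 108, P* ≈ 17.3

From dP/dt = 0 with P > 0: 0.00546N* = 0.592, so N* = 108.
Substitute into dN/dt = 0: 0.918(1 - 108/296) = 0.0337P*.
The bracket is 0.634, giving P* = 0.582/0.0337 = 17.3.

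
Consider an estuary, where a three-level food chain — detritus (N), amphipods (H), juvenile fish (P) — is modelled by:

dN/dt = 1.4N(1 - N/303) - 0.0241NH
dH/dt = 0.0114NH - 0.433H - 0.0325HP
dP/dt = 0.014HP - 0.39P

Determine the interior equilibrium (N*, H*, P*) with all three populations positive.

From dP/dt = 0: 0.014H* = 0.39, so H* = 27.9.
From dN/dt = 0: 1.4(1 - N*/303) = 0.0241·27.9, giving N* = 303·(1 - 0.48) = 158.
From dH/dt = 0: 0.0114·158 - 0.433 = 0.0325P*, so P* = 1.36/0.0325 = 42.

N* ≈ 158, H* ≈ 27.9, P* ≈ 42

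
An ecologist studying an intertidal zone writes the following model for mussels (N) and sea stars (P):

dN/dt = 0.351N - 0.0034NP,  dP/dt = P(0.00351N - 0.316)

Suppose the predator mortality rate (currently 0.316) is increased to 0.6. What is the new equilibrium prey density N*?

At the interior fixed point, setting dP/dt = 0 with P > 0 fixes N* = (predator death rate)/(NP coefficient) — independent of the other coefficients.
With the change, N* = 0.6/0.00351 = 171; it rises from 90.

N* ≈ 171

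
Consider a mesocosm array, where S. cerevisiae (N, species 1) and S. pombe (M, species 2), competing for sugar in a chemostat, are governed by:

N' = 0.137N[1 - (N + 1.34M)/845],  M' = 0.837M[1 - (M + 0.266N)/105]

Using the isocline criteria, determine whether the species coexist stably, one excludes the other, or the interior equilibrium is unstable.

Compare the nullcline intercepts: K1/α12 = 845/1.34 = 631 > K2 = 105; K2/α21 = 105/0.266 = 395 < K1 = 845.
Since the inequalities point opposite ways, species 1 can invade but species 2 cannot.

species 1 excludes species 2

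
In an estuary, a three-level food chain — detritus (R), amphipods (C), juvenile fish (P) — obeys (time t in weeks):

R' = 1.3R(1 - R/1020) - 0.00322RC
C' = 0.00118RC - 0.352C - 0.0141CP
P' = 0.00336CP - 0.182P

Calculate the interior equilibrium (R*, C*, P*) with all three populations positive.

R* ≈ 883, C* ≈ 54.2, P* ≈ 48.9

From dP/dt = 0: 0.00336C* = 0.182, so C* = 54.2.
From dR/dt = 0: 1.3(1 - R*/1020) = 0.00322·54.2, giving R* = 1020·(1 - 0.134) = 883.
From dC/dt = 0: 0.00118·883 - 0.352 = 0.0141P*, so P* = 0.69/0.0141 = 48.9.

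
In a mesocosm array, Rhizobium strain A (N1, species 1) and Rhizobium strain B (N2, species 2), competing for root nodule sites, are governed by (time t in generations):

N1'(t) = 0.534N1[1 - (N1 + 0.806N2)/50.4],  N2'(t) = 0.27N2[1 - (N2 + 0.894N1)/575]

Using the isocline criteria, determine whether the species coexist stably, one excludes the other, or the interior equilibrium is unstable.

Compare the nullcline intercepts: K1/α12 = 50.4/0.806 = 62.5 < K2 = 575; K2/α21 = 575/0.894 = 643 > K1 = 50.4.
Since the inequalities point opposite ways, species 2 can invade but species 1 cannot.

species 2 excludes species 1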